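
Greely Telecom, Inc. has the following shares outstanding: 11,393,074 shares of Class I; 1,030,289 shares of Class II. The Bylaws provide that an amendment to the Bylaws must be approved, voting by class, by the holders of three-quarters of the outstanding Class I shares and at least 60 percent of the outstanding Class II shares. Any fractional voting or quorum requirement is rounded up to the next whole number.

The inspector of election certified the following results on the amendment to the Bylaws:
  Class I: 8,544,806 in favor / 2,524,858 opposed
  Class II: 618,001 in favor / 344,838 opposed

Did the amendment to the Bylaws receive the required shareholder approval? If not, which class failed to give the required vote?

Not approved — the Class II shares did not give the required vote.

Class I: 3/4 of 11393074 = 8544805.50, rounded up to 8544806; 8,544,806 required, 8,544,806 in favor — approved.
Class II: 3/5 of 1030289 = 618173.40, rounded up to 618174; 618,174 required, 618,001 in favor — not approved.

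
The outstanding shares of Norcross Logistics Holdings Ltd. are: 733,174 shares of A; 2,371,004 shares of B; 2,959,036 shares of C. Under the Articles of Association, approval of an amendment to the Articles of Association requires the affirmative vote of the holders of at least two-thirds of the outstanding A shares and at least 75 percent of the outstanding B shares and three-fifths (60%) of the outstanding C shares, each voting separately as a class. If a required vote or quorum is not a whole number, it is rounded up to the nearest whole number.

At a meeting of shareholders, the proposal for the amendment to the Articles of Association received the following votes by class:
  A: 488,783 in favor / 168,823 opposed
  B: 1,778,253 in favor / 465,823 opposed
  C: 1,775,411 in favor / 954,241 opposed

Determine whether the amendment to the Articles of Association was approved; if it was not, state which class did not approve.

A: 2/3 of 733174 = 488782.67, rounded up to 488783; 488,783 required, 488,783 in favor — approved.
B: 3/4 of 2371004 = 1778253; 1,778,253 required, 1,778,253 in favor — approved.
C: 3/5 of 2959036 = 1775421.60, rounded up to 1775422; 1,775,422 required, 1,775,411 in favor — not approved.

Not approved — the C shares did not give the required vote.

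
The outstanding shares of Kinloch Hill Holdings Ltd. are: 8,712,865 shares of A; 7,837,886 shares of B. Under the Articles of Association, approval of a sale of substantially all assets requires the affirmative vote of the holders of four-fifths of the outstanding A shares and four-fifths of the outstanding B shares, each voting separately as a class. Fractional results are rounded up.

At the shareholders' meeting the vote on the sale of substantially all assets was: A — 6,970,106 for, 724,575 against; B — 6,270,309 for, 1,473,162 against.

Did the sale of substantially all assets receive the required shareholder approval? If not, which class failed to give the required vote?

Not approved — the A shares did not give the required vote.

A: 4/5 of 8712865 = 6970292; 6,970,292 required, 6,970,106 in favor — not approved.
B: 4/5 of 7837886 = 6270308.80, rounded up to 6270309; 6,270,309 required, 6,270,309 in favor — approved.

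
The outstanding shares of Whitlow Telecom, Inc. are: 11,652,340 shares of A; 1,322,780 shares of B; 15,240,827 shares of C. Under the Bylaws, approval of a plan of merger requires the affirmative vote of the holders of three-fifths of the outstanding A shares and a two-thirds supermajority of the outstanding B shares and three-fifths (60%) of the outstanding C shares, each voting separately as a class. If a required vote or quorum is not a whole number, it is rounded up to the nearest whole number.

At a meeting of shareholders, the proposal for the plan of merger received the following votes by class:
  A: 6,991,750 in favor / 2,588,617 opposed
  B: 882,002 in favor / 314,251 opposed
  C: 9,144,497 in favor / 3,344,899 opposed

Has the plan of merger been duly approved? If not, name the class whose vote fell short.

Approved — every class gave the required vote.

A: 3/5 of 11652340 = 6991404; 6,991,404 required, 6,991,750 in favor — approved.
B: 2/3 of 1322780 = 881853.33, rounded up to 881854; 881,854 required, 882,002 in favor — approved.
C: 3/5 of 15240827 = 9144496.20, rounded up to 9144497; 9,144,497 required, 9,144,497 in favor — approved.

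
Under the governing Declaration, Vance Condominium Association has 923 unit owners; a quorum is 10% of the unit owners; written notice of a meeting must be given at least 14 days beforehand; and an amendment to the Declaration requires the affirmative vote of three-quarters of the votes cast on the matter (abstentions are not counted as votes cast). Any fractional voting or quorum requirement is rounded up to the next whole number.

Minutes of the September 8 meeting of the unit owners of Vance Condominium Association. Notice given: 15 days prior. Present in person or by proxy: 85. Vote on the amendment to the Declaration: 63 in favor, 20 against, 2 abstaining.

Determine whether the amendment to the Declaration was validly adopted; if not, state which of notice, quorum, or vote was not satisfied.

Notice: 15 days given; 14 required. Satisfied.
Quorum: 10% of 923 = 92.30, rounded up to 93; 85 present. Not satisfied.
Vote: requires three-fourths of the votes cast (85 − 2 abstaining = 83); 3/4 of 83 = 62.25, rounded up to 63, so 63 needed; 63 in favor. Satisfied.

Invalid — quorum requirement not satisfied.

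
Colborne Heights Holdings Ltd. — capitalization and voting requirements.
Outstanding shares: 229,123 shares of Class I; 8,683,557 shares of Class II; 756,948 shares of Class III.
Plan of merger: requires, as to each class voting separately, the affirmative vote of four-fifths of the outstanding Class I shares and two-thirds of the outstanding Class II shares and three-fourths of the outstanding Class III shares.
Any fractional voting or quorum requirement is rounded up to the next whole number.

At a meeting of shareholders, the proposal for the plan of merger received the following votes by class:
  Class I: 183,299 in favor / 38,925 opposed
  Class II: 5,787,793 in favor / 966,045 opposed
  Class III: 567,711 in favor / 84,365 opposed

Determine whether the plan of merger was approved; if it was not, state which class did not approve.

Not approved — the Class II shares did not give the required vote.

Class I: 4/5 of 229123 = 183298.40, rounded up to 183299; 183,299 required, 183,299 in favor — approved.
Class II: 2/3 of 8683557 = 5789038; 5,789,038 required, 5,787,793 in favor — not approved.
Class III: 3/4 of 756948 = 567711; 567,711 required, 567,711 in favor — approved.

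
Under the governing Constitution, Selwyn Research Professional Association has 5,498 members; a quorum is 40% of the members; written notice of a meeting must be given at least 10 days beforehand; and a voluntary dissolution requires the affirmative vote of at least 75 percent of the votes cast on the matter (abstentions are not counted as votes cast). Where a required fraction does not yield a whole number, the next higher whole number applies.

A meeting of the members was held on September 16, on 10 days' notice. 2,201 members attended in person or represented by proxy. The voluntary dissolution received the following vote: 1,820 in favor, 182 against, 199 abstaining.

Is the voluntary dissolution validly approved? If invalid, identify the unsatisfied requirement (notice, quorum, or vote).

Valid — all requirements satisfied.

Notice: 10 days given; 10 required. Satisfied.
Quorum: 40% of 5,498 = 2,199.20, rounded up to 2,200; 2,201 present. Satisfied.
Vote: requires three-fourths of the votes cast (2,201 − 199 abstaining = 2,002); 3/4 of 2002 = 1501.50, rounded up to 1502, so 1,502 needed; 1,820 in favor. Satisfied.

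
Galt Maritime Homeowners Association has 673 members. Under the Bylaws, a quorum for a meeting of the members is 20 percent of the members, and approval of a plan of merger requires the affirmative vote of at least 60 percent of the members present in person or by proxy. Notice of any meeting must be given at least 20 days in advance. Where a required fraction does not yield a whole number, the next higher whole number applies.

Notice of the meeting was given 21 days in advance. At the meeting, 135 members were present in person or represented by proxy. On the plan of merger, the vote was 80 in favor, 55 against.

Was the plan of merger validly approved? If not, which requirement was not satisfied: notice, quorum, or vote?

Invalid — vote requirement not satisfied.

Notice: 21 days given; 20 required. Satisfied.
Quorum: 20% of 673 = 134.60, rounded up to 135; 135 present. Satisfied.
Vote: requires three-fifths of those present (135); 3/5 of 135 = 81, so 81 needed; 80 in favor. Not satisfied.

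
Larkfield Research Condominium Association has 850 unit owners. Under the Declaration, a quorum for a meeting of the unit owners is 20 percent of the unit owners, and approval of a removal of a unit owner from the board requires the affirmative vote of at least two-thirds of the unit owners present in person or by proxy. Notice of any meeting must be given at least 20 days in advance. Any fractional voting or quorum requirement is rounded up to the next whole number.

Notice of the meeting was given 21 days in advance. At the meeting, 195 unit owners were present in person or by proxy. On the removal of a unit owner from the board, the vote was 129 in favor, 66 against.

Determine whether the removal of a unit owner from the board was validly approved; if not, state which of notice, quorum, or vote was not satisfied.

Invalid — vote requirement not satisfied.

Notice: 21 days given; 20 required. Satisfied.
Quorum: 20% of 850 = 170; 195 present. Satisfied.
Vote: requires two-thirds of those present (195); 2/3 of 195 = 130, so 130 needed; 129 in favor. Not satisfied.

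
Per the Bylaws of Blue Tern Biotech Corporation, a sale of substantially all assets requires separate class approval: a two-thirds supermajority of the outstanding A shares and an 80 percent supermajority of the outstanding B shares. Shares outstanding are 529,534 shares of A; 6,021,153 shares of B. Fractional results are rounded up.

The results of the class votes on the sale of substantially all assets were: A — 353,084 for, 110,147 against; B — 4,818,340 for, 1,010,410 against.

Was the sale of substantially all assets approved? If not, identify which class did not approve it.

Approved — every class gave the required vote.

A: 2/3 of 529534 = 353022.67, rounded up to 353023; 353,023 required, 353,084 in favor — approved.
B: 4/5 of 6021153 = 4816922.40, rounded up to 4816923; 4,816,923 required, 4,818,340 in favor — approved.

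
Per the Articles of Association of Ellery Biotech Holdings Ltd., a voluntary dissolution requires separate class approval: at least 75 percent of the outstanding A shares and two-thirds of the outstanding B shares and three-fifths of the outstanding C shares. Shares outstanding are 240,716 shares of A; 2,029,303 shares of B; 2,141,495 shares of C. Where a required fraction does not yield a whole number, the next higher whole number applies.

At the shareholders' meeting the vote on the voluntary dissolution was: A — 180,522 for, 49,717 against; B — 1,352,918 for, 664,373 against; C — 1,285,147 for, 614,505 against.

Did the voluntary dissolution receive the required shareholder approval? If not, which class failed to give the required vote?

A: 3/4 of 240716 = 180537; 180,537 required, 180,522 in favor — not approved.
B: 2/3 of 2029303 = 1352868.67, rounded up to 1352869; 1,352,869 required, 1,352,918 in favor — approved.
C: 3/5 of 2141495 = 1284897; 1,284,897 required, 1,285,147 in favor — approved.

Not approved — the A shares did not give the required vote.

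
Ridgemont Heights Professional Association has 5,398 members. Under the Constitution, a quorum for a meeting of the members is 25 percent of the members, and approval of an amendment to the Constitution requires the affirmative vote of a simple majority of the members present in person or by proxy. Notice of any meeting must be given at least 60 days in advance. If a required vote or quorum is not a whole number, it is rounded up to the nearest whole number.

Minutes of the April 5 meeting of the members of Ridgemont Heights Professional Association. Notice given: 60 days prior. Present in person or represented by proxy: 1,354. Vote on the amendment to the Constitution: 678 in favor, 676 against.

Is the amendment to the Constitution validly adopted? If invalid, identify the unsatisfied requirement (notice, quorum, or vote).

Notice: 60 days given; 60 required. Satisfied.
Quorum: 25% of 5,398 = 1,349.50, rounded up to 1,350; 1,354 present. Satisfied.
Vote: requires a majority of those present (1,354); a majority of 1354 is 678, so 678 needed; 678 in favor. Satisfied.

Valid — all requirements satisfied.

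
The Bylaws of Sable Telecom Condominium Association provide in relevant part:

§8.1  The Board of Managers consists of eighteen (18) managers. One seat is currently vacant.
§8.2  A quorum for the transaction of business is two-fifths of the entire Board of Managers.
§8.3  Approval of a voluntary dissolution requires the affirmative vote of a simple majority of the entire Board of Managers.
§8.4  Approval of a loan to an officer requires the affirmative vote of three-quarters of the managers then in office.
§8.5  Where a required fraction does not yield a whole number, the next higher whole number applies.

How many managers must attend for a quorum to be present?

2/5 of 18 = 7.20, rounded up to 8.

8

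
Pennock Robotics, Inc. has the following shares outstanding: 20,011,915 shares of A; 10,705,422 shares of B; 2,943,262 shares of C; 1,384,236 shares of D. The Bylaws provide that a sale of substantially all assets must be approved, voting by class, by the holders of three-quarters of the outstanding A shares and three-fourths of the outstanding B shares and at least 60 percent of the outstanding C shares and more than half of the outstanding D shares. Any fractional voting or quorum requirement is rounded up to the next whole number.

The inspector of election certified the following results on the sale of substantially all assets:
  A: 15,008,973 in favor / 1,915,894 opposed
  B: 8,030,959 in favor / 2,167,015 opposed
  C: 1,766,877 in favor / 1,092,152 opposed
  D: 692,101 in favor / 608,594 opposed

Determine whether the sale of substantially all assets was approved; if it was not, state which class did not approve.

Not approved — the D shares did not give the required vote.

A: 3/4 of 20011915 = 15008936.25, rounded up to 15008937; 15,008,937 required, 15,008,973 in favor — approved.
B: 3/4 of 10705422 = 8029066.50, rounded up to 8029067; 8,029,067 required, 8,030,959 in favor — approved.
C: 3/5 of 2943262 = 1765957.20, rounded up to 1765958; 1,765,958 required, 1,766,877 in favor — approved.
D: a majority of 1384236 is 692119; 692,119 required, 692,101 in favor — not approved.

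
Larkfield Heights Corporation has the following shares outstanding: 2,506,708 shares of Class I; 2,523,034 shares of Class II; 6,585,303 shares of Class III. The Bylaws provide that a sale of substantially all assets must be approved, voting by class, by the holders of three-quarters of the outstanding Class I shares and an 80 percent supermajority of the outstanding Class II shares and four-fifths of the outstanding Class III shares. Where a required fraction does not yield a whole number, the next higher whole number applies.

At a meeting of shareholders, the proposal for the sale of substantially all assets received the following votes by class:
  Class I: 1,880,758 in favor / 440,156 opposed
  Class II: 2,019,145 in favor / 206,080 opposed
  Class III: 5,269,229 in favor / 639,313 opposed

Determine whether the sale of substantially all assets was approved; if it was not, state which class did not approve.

Class I: 3/4 of 2506708 = 1880031; 1,880,031 required, 1,880,758 in favor — approved.
Class II: 4/5 of 2523034 = 2018427.20, rounded up to 2018428; 2,018,428 required, 2,019,145 in favor — approved.
Class III: 4/5 of 6585303 = 5268242.40, rounded up to 5268243; 5,268,243 required, 5,269,229 in favor — approved.

Approved — every class gave the required vote.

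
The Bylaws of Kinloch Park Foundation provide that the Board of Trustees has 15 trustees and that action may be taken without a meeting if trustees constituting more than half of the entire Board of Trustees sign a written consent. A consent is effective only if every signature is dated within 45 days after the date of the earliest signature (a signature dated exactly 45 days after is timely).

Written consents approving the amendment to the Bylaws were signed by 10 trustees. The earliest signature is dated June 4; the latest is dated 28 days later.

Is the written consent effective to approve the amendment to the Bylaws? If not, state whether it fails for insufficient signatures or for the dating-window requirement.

Signatures required: more than half of 15 — a majority of 15 is 8, so 8 needed; 10 signed. Sufficient.
Dating window: the latest signature is 28 days after the earliest; the limit is 45 days. Within the window.

Effective — both the signature and dating-window requirements are satisfied.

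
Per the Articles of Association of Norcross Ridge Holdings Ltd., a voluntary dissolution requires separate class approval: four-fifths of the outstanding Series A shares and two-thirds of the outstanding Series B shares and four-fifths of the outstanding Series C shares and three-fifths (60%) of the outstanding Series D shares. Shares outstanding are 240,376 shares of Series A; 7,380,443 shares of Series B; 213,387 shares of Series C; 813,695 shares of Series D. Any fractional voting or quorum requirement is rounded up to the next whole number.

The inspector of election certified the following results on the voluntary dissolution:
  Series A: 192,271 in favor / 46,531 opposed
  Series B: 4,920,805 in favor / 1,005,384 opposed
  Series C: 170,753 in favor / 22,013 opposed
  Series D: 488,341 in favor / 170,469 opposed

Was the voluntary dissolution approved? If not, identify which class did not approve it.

Not approved — the Series A shares did not give the required vote.

Series A: 4/5 of 240376 = 192300.80, rounded up to 192301; 192,301 required, 192,271 in favor — not approved.
Series B: 2/3 of 7380443 = 4920295.33, rounded up to 4920296; 4,920,296 required, 4,920,805 in favor — approved.
Series C: 4/5 of 213387 = 170709.60, rounded up to 170710; 170,710 required, 170,753 in favor — approved.
Series D: 3/5 of 813695 = 488217; 488,217 required, 488,341 in favor — approved.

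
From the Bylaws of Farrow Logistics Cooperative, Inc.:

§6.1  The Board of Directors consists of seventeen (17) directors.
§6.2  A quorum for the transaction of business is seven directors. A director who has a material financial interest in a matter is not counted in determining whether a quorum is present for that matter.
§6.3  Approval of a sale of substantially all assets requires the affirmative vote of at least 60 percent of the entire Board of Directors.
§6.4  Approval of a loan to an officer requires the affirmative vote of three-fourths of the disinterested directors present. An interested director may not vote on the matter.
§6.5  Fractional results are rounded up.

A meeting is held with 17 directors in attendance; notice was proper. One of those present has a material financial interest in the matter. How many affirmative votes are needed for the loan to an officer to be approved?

12

The loan to an officer requires three-fourths of the disinterested directors present (17 − 1 = 16).
3/4 of 16 = 12.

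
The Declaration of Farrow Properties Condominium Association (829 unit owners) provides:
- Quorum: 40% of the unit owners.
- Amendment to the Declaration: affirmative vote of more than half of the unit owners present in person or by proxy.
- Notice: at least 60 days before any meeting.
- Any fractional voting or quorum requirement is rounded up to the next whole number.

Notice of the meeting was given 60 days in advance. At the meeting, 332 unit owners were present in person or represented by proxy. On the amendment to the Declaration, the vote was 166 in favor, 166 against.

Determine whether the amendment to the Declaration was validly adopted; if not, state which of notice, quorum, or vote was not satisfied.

Invalid — vote requirement not satisfied.

Notice: 60 days given; 60 required. Satisfied.
Quorum: 40% of 829 = 331.60, rounded up to 332; 332 present. Satisfied.
Vote: requires a majority of those present (332); a majority of 332 is 167, so 167 needed; 166 in favor. Not satisfied.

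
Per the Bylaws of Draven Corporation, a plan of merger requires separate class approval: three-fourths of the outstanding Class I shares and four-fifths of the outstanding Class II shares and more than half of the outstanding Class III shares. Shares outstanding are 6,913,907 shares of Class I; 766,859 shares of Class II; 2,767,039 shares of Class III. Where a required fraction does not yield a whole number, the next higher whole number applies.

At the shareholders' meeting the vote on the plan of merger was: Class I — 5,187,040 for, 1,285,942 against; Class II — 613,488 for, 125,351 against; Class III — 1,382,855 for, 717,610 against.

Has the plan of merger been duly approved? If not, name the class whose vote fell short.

Class I: 3/4 of 6913907 = 5185430.25, rounded up to 5185431; 5,185,431 required, 5,187,040 in favor — approved.
Class II: 4/5 of 766859 = 613487.20, rounded up to 613488; 613,488 required, 613,488 in favor — approved.
Class III: a majority of 2767039 is 1383520; 1,383,520 required, 1,382,855 in favor — not approved.

Not approved — the Class III shares did not give the required vote.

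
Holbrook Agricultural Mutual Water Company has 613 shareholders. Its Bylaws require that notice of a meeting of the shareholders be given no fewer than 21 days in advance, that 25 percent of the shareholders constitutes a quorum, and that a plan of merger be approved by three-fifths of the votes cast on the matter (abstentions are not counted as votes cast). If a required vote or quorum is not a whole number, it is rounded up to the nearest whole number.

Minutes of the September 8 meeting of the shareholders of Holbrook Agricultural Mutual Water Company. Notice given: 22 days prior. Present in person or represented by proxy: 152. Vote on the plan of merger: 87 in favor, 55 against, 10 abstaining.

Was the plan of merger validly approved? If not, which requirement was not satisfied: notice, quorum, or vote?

Invalid — quorum requirement not satisfied.

Notice: 22 days given; 21 required. Satisfied.
Quorum: 25% of 613 = 153.25, rounded up to 154; 152 present. Not satisfied.
Vote: requires three-fifths of the votes cast (152 − 10 abstaining = 142); 3/5 of 142 = 85.20, rounded up to 86, so 86 needed; 87 in favor. Satisfied.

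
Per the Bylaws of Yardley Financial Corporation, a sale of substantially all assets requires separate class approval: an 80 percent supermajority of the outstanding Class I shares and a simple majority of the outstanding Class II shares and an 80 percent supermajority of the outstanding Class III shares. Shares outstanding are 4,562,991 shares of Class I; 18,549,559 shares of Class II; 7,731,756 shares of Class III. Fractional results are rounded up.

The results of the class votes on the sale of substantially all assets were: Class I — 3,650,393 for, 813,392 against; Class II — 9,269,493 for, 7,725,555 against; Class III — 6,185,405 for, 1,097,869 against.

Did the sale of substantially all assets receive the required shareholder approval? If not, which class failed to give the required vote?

Class I: 4/5 of 4562991 = 3650392.80, rounded up to 3650393; 3,650,393 required, 3,650,393 in favor — approved.
Class II: a majority of 18549559 is 9274780; 9,274,780 required, 9,269,493 in favor — not approved.
Class III: 4/5 of 7731756 = 6185404.80, rounded up to 6185405; 6,185,405 required, 6,185,405 in favor — approved.

Not approved — the Class II shares did not give the required vote.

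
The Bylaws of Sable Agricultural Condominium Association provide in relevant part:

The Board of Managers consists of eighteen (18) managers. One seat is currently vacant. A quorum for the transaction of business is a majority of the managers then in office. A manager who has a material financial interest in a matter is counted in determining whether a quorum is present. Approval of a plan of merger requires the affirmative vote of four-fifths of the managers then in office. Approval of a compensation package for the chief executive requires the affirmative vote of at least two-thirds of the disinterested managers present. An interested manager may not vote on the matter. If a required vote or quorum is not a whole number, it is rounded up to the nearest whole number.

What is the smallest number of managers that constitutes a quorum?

A majority of 17 is 9.

9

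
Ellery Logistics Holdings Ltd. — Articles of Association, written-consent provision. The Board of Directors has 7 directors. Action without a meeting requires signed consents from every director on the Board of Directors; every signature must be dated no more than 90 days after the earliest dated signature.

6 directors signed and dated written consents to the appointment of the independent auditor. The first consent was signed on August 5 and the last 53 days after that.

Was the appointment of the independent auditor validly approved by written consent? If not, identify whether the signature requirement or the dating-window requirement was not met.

Signatures required: every one of 7 — unanimous means all 7, so 7 needed; 6 signed. Insufficient.
Dating window: the latest signature is 53 days after the earliest; the limit is 90 days. Within the window.

Not effective — insufficient signatures.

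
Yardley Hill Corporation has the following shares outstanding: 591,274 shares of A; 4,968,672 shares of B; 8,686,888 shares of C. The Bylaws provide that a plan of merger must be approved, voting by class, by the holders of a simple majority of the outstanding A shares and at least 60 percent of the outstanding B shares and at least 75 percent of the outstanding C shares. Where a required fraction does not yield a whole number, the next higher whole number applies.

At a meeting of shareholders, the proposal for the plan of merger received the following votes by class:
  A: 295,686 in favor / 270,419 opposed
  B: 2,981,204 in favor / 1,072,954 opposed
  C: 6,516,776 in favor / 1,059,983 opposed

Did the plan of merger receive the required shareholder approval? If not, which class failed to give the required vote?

A: a majority of 591274 is 295638; 295,638 required, 295,686 in favor — approved.
B: 3/5 of 4968672 = 2981203.20, rounded up to 2981204; 2,981,204 required, 2,981,204 in favor — approved.
C: 3/4 of 8686888 = 6515166; 6,515,166 required, 6,516,776 in favor — approved.

Approved — every class gave the required vote.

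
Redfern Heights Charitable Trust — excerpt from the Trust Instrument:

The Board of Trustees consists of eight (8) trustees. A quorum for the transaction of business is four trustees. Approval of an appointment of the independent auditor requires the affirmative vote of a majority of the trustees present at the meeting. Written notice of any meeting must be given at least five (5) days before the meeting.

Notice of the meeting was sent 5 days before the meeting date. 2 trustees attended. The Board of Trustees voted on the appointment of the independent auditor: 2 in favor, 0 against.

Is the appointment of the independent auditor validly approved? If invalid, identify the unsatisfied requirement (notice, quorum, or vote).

Invalid — quorum requirement not satisfied.

Notice: 5 days given; 5 required (5 ≥ 5). Satisfied.
Quorum: 2 present; quorum is 4. Not satisfied.
Vote: the appointment of the independent auditor requires a majority of the trustees present (2). A majority of 2 is 2, so 2 affirmative votes are needed; 2 voted in favor. Satisfied. (Moot — without a quorum no business can be validly transacted.)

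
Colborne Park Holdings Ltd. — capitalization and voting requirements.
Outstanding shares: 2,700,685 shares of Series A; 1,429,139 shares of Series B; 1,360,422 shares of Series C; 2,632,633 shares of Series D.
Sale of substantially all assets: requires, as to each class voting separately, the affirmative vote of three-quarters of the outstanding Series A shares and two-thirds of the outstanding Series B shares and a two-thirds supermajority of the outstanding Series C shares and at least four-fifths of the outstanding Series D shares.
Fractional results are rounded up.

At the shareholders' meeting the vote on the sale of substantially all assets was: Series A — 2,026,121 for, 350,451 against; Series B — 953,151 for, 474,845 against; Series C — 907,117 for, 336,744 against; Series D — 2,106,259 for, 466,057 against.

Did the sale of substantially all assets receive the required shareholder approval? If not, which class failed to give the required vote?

Approved — every class gave the required vote.

Series A: 3/4 of 2700685 = 2025513.75, rounded up to 2025514; 2,025,514 required, 2,026,121 in favor — approved.
Series B: 2/3 of 1429139 = 952759.33, rounded up to 952760; 952,760 required, 953,151 in favor — approved.
Series C: 2/3 of 1360422 = 906948; 906,948 required, 907,117 in favor — approved.
Series D: 4/5 of 2632633 = 2106106.40, rounded up to 2106107; 2,106,107 required, 2,106,259 in favor — approved.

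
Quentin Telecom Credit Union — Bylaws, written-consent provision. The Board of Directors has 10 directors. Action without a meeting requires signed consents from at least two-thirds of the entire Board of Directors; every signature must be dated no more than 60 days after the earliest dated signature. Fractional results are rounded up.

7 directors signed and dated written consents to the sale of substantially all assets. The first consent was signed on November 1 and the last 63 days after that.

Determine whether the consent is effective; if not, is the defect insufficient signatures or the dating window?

Signatures required: at least two-thirds of 10 — 2/3 of 10 = 6.67, rounded up to 7, so 7 needed; 7 signed. Sufficient.
Dating window: the latest signature is 63 days after the earliest; the limit is 60 days. Outside the window.

Not effective — dating-window requirement not satisfied.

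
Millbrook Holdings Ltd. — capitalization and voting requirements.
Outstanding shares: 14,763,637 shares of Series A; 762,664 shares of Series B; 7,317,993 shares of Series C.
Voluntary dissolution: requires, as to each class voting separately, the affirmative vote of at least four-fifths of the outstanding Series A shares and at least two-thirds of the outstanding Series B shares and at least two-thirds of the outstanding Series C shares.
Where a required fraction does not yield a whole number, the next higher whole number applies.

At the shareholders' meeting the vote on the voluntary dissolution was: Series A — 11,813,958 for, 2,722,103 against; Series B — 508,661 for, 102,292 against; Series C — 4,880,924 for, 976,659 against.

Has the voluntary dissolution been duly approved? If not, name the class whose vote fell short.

Series A: 4/5 of 14763637 = 11810909.60, rounded up to 11810910; 11,810,910 required, 11,813,958 in favor — approved.
Series B: 2/3 of 762664 = 508442.67, rounded up to 508443; 508,443 required, 508,661 in favor — approved.
Series C: 2/3 of 7317993 = 4878662; 4,878,662 required, 4,880,924 in favor — approved.

Approved — every class gave the required vote.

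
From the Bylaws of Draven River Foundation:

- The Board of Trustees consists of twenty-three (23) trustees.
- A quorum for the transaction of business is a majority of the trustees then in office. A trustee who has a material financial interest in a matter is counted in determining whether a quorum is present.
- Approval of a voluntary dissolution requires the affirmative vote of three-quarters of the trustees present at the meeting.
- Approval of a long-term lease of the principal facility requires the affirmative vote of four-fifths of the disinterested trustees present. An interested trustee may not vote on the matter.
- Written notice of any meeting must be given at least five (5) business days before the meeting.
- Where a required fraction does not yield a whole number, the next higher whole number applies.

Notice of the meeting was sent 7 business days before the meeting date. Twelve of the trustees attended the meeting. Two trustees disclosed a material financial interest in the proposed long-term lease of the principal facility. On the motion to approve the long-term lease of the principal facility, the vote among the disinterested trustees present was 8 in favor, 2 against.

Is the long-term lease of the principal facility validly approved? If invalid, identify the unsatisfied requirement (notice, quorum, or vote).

Notice: 7 business days given; 5 required (7 ≥ 5). Satisfied.
Quorum: 12 present (interested trustees count toward quorum); quorum is 12. Satisfied.
Vote: the long-term lease of the principal facility requires four-fifths of the disinterested trustees present (12 − 2 = 10). 4/5 of 10 = 8, so 8 affirmative votes are needed; 8 voted in favor. Satisfied.

Valid — all requirements satisfied.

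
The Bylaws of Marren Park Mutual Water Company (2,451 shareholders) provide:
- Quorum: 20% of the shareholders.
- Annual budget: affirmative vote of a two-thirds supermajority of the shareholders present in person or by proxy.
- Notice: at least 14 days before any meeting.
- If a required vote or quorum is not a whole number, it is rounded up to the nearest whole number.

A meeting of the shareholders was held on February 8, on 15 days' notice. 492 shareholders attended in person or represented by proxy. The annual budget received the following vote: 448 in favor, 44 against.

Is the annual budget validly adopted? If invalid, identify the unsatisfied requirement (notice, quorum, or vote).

Valid — all requirements satisfied.

Notice: 15 days given; 14 required. Satisfied.
Quorum: 20% of 2,451 = 490.20, rounded up to 491; 492 present. Satisfied.
Vote: requires two-thirds of those present (492); 2/3 of 492 = 328, so 328 needed; 448 in favor. Satisfied.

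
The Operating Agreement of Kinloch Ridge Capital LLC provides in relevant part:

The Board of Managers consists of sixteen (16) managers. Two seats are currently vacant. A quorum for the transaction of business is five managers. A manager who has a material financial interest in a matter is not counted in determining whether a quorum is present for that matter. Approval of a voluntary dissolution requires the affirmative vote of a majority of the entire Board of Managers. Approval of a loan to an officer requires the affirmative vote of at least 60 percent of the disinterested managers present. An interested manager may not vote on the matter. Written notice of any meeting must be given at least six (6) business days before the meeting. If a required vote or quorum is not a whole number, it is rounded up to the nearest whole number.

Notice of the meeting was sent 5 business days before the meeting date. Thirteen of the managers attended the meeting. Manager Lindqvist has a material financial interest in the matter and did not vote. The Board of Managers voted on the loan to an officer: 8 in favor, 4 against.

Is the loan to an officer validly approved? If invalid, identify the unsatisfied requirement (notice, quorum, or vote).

Invalid — notice requirement not satisfied.

Notice: 5 business days given; 6 required (5 < 6). Not satisfied.
Quorum: 13 present, but the 1 interested manager does not count, leaving 12. Quorum is 5. Satisfied.
Vote: the loan to an officer requires three-fifths of the disinterested managers present (13 − 1 = 12). 3/5 of 12 = 7.20, rounded up to 8, so 8 affirmative votes are needed; 8 voted in favor. Satisfied.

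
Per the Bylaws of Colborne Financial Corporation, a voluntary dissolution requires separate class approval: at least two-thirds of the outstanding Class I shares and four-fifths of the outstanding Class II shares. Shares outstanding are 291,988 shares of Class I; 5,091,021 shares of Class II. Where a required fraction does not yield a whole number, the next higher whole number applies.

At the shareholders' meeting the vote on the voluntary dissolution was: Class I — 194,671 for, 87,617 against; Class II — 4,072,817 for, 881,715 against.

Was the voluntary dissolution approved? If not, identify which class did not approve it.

Class I: 2/3 of 291988 = 194658.67, rounded up to 194659; 194,659 required, 194,671 in favor — approved.
Class II: 4/5 of 5091021 = 4072816.80, rounded up to 4072817; 4,072,817 required, 4,072,817 in favor — approved.

Approved — every class gave the required vote.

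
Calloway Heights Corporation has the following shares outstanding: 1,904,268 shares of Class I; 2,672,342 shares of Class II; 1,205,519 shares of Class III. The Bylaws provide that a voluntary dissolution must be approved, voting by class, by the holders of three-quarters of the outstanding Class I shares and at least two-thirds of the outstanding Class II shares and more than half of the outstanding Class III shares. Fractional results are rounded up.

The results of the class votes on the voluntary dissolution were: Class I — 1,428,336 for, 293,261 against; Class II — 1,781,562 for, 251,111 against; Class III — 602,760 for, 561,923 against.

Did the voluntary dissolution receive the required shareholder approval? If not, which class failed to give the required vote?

Class I: 3/4 of 1904268 = 1428201; 1,428,201 required, 1,428,336 in favor — approved.
Class II: 2/3 of 2672342 = 1781561.33, rounded up to 1781562; 1,781,562 required, 1,781,562 in favor — approved.
Class III: a majority of 1205519 is 602760; 602,760 required, 602,760 in favor — approved.

Approved — every class gave the required vote.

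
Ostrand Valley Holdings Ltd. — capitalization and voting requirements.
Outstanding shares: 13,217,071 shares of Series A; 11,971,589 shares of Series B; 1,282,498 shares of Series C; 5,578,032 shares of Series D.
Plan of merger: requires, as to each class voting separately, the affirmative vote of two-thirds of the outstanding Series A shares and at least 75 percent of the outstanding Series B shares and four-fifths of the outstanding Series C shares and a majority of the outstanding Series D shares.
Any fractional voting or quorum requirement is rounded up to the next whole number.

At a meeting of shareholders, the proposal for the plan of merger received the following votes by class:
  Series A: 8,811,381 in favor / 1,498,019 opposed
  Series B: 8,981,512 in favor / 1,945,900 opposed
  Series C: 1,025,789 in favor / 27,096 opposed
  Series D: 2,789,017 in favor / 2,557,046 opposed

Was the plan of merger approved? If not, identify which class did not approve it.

Series A: 2/3 of 13217071 = 8811380.67, rounded up to 8811381; 8,811,381 required, 8,811,381 in favor — approved.
Series B: 3/4 of 11971589 = 8978691.75, rounded up to 8978692; 8,978,692 required, 8,981,512 in favor — approved.
Series C: 4/5 of 1282498 = 1025998.40, rounded up to 1025999; 1,025,999 required, 1,025,789 in favor — not approved.
Series D: a majority of 5578032 is 2789017; 2,789,017 required, 2,789,017 in favor — approved.

Not approved — the Series C shares did not give the required vote.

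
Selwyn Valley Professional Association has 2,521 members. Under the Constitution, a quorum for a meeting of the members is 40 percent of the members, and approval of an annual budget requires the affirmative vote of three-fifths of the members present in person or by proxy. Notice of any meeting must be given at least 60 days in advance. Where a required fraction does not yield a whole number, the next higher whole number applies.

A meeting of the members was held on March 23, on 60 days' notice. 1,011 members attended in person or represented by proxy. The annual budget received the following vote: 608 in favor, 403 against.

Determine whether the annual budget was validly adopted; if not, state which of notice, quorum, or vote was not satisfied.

Notice: 60 days given; 60 required. Satisfied.
Quorum: 40% of 2,521 = 1,008.40, rounded up to 1,009; 1,011 present. Satisfied.
Vote: requires three-fifths of those present (1,011); 3/5 of 1011 = 606.60, rounded up to 607, so 607 needed; 608 in favor. Satisfied.

Valid — all requirements satisfied.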